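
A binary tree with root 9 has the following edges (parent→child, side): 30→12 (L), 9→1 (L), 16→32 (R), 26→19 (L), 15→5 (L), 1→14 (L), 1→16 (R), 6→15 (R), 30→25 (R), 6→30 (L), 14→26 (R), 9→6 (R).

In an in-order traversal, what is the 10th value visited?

In-order visits the left subtree, then the node, then the right subtree.
At 9: go left to 1.
  At 1: go left to 14.
    At 14: no left child.
    Visit 14.
    At 14: go right to 26.
      At 26: go left to 19.
        19 is a leaf — visit 19.
      Visit 26.
      At 26: no right child.
  Visit 1.
  At 1: go right to 16.
    At 16: no left child.
    Visit 16.
    At 16: go right to 32.
      32 is a leaf — visit 32.
Visit 9.
At 9: go right to 6.
  At 6: go left to 30.
    At 30: go left to 12.
      12 is a leaf — visit 12.
    Visit 30.
    At 30: go right to 25.
      25 is a leaf — visit 25.
  Visit 6.
  At 6: go right to 15.
    At 15: go left to 5.
      5 is a leaf — visit 5.
    Visit 15.
    At 15: no right child.
Full in-order sequence: 14, 19, 26, 1, 16, 32, 9, 12, 30, 25, 6, 5, 15.

25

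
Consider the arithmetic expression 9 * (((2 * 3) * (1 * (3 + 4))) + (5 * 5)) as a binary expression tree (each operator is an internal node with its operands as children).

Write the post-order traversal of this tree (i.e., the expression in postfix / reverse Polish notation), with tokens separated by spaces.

9 2 3 * 1 3 4 + * * 5 5 * + *

Post-order on an expression tree gives postfix notation: for each operator, emit left operand, right operand, then the operator.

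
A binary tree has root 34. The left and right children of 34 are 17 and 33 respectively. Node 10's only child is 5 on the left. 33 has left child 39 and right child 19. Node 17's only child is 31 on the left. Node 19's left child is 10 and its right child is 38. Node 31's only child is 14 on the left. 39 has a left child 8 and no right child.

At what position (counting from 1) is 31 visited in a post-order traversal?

Post-order visits the left subtree, then the right subtree, then the node.
At 34: go left to 17.
  At 17: go left to 31.
    At 31: go left to 14.
      14 is a leaf — visit 14.
    At 31: no right child.
    Visit 31.
  At 17: no right child.
  Visit 17.
At 34: go right to 33.
  At 33: go left to 39.
    At 39: go left to 8.
      8 is a leaf — visit 8.
    At 39: no right child.
    Visit 39.
  At 33: go right to 19.
    At 19: go left to 10.
      At 10: go left to 5.
        5 is a leaf — visit 5.
      At 10: no right child.
      Visit 10.
    At 19: go right to 38.
      38 is a leaf — visit 38.
    Visit 19.
  Visit 33.
Visit 34.
Full post-order sequence: 14, 31, 17, 8, 39, 5, 10, 38, 19, 33, 34.

2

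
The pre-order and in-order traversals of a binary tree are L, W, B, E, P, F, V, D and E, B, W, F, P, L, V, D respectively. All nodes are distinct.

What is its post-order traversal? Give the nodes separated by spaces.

The first element of pre-order is the root; it splits in-order into left and right subtrees.
Root L: left subtree has 5 nodes {E, B, W, F, P}, right has 2 {V, D}.
  Root W: left subtree has 2 nodes {E, B}, right has 2 {F, P}.
    Root B: left subtree has 1 node {E}, right has 0 { }.
    Root P: left subtree has 1 node {F}, right has 0 { }.
  Root V: left subtree has 0 nodes { }, right has 1 {D}.

E B F P W D V L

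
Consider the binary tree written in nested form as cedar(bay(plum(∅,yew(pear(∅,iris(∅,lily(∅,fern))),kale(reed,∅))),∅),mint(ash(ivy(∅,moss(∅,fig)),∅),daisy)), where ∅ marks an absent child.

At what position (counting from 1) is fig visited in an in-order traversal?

In-order visits the left subtree, then the node, then the right subtree.
At cedar: go left to bay.
  At bay: go left to plum.
    At plum: no left child.
    Visit plum.
    At plum: go right to yew.
      At yew: go left to pear.
        At pear: no left child.
        Visit pear.
        At pear: go right to iris.
          At iris: no left child.
          Visit iris.
          At iris: go right to lily.
            At lily: no left child.
            Visit lily.
            At lily: go right to fern.
              fern is a leaf — visit fern.
      Visit yew.
      At yew: go right to kale.
        At kale: go left to reed.
          reed is a leaf — visit reed.
        Visit kale.
        At kale: no right child.
  Visit bay.
  At bay: no right child.
Visit cedar.
At cedar: go right to mint.
  At mint: go left to ash.
    At ash: go left to ivy.
      At ivy: no left child.
      Visit ivy.
      At ivy: go right to moss.
        At moss: no left child.
        Visit moss.
        At moss: go right to fig.
          fig is a leaf — visit fig.
    Visit ash.
    At ash: no right child.
  Visit mint.
  At mint: go right to daisy.
    daisy is a leaf — visit daisy.
Full in-order sequence: plum, pear, iris, lily, fern, yew, reed, kale, bay, cedar, ivy, moss, fig, ash, mint, daisy.

13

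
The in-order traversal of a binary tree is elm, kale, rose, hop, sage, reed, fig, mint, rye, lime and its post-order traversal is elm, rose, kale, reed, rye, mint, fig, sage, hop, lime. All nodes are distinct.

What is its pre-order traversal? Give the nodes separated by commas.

lime, hop, kale, elm, rose, sage, fig, reed, mint, rye

The last element of post-order is the root; it splits in-order into left and right subtrees.
Root lime: left subtree has 9 nodes {elm, kale, rose, hop, sage, reed, fig, mint, rye}, right has 0 { }.
  Root hop: left subtree has 3 nodes {elm, kale, rose}, right has 5 {sage, reed, fig, mint, rye}.
    Root kale: left subtree has 1 node {elm}, right has 1 {rose}.
    Root sage: left subtree has 0 nodes { }, right has 4 {reed, fig, mint, rye}.
      Root fig: left subtree has 1 node {reed}, right has 2 {mint, rye}.
        Root mint: left subtree has 0 nodes { }, right has 1 {rye}.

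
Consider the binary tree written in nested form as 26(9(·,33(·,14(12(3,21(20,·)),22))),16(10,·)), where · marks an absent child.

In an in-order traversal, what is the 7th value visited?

14

In-order visits the left subtree, then the node, then the right subtree.
At 26: go left to 9.
  At 9: no left child.
  Visit 9.
  At 9: go right to 33.
    At 33: no left child.
    Visit 33.
    At 33: go right to 14.
      At 14: go left to 12.
        At 12: go left to 3.
          3 is a leaf — visit 3.
        Visit 12.
        At 12: go right to 21.
          At 21: go left to 20.
            20 is a leaf — visit 20.
          Visit 21.
          At 21: no right child.
      Visit 14.
      At 14: go right to 22.
        22 is a leaf — visit 22.
Visit 26.
At 26: go right to 16.
  At 16: go left to 10.
    10 is a leaf — visit 10.
  Visit 16.
  At 16: no right child.
Full in-order sequence: 9, 33, 3, 12, 20, 21, 14, 22, 26, 10, 16.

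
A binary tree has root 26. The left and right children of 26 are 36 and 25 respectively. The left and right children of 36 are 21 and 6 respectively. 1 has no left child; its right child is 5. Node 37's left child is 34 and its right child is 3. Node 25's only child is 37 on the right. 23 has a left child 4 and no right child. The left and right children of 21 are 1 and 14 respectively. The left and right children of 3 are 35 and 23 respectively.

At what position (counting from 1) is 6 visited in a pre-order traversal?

Pre-order visits the node, then its left subtree, then its right subtree.
Visit 26.
At 26: go left to 36.
  Visit 36.
  At 36: go left to 21.
    Visit 21.
    At 21: go left to 1.
      Visit 1.
      At 1: no left child.
      At 1: go right to 5.
        5 is a leaf — visit 5.
    At 21: go right to 14.
      14 is a leaf — visit 14.
  At 36: go right to 6.
    6 is a leaf — visit 6.
At 26: go right to 25.
  Visit 25.
  At 25: no left child.
  At 25: go right to 37.
    Visit 37.
    At 37: go left to 34.
      34 is a leaf — visit 34.
    At 37: go right to 3.
      Visit 3.
      At 3: go left to 35.
        35 is a leaf — visit 35.
      At 3: go right to 23.
        Visit 23.
        At 23: go left to 4.
          4 is a leaf — visit 4.
        At 23: no right child.
Full pre-order sequence: 26, 36, 21, 1, 5, 14, 6, 25, 37, 34, 3, 35, 23, 4.

7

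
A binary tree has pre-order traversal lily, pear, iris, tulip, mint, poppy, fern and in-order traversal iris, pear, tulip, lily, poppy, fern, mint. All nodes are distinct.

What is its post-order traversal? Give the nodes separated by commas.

The first element of pre-order is the root; it splits in-order into left and right subtrees.
Root lily: left subtree has 3 nodes {iris, pear, tulip}, right has 3 {poppy, fern, mint}.
  Root pear: left subtree has 1 node {iris}, right has 1 {tulip}.
  Root mint: left subtree has 2 nodes {poppy, fern}, right has 0 { }.
    Root poppy: left subtree has 0 nodes { }, right has 1 {fern}.

iris, tulip, pear, fern, poppy, mint, lily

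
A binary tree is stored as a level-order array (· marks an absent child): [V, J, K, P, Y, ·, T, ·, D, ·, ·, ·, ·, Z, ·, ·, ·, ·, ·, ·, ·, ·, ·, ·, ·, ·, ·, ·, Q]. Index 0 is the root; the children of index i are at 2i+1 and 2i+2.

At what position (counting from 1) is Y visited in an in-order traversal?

In-order visits the left subtree, then the node, then the right subtree.
At V: go left to J.
  At J: go left to P.
    At P: no left child.
    Visit P.
    At P: go right to D.
      D is a leaf — visit D.
  Visit J.
  At J: go right to Y.
    Y is a leaf — visit Y.
Visit V.
At V: go right to K.
  At K: no left child.
  Visit K.
  At K: go right to T.
    At T: go left to Z.
      At Z: no left child.
      Visit Z.
      At Z: go right to Q.
        Q is a leaf — visit Q.
    Visit T.
    At T: no right child.
Full in-order sequence: P, D, J, Y, V, K, Z, Q, T.

4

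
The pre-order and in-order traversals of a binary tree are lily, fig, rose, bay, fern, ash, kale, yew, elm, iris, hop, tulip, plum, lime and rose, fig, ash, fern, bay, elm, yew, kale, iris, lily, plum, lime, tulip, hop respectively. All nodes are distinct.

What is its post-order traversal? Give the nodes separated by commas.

rose, ash, fern, elm, yew, iris, kale, bay, fig, lime, plum, tulip, hop, lily

The first element of pre-order is the root; it splits in-order into left and right subtrees.
Root lily: left subtree has 9 nodes {rose, fig, ash, fern, bay, elm, yew, kale, iris}, right has 4 {plum, lime, tulip, hop}.
  Root fig: left subtree has 1 node {rose}, right has 7 {ash, fern, bay, elm, yew, kale, iris}.
    Root bay: left subtree has 2 nodes {ash, fern}, right has 4 {elm, yew, kale, iris}.
      Root fern: left subtree has 1 node {ash}, right has 0 { }.
      Root kale: left subtree has 2 nodes {elm, yew}, right has 1 {iris}.
        Root yew: left subtree has 1 node {elm}, right has 0 { }.
  Root hop: left subtree has 3 nodes {plum, lime, tulip}, right has 0 { }.
    Root tulip: left subtree has 2 nodes {plum, lime}, right has 0 { }.
      Root plum: left subtree has 0 nodes { }, right has 1 {lime}.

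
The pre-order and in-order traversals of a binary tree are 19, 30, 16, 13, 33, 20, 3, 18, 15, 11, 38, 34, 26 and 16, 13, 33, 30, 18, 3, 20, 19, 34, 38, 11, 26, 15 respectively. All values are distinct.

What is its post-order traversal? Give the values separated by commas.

33, 13, 16, 18, 3, 20, 30, 34, 38, 26, 11, 15, 19

The first element of pre-order is the root; it splits in-order into left and right subtrees.
Root 19: left subtree has 7 nodes {16, 13, 33, 30, 18, 3, 20}, right has 5 {34, 38, 11, 26, 15}.
  Root 30: left subtree has 3 nodes {16, 13, 33}, right has 3 {18, 3, 20}.
    Root 16: left subtree has 0 nodes { }, right has 2 {13, 33}.
      Root 13: left subtree has 0 nodes { }, right has 1 {33}.
    Root 20: left subtree has 2 nodes {18, 3}, right has 0 { }.
      Root 3: left subtree has 1 node {18}, right has 0 { }.
  Root 15: left subtree has 4 nodes {34, 38, 11, 26}, right has 0 { }.
    Root 11: left subtree has 2 nodes {34, 38}, right has 1 {26}.
      Root 38: left subtree has 1 node {34}, right has 0 { }.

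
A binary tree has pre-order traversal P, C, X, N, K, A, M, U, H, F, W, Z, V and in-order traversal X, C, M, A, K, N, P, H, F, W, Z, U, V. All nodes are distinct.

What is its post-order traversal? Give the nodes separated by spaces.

The first element of pre-order is the root; it splits in-order into left and right subtrees.
Root P: left subtree has 6 nodes {X, C, M, A, K, N}, right has 6 {H, F, W, Z, U, V}.
  Root C: left subtree has 1 node {X}, right has 4 {M, A, K, N}.
    Root N: left subtree has 3 nodes {M, A, K}, right has 0 { }.
      Root K: left subtree has 2 nodes {M, A}, right has 0 { }.
        Root A: left subtree has 1 node {M}, right has 0 { }.
  Root U: left subtree has 4 nodes {H, F, W, Z}, right has 1 {V}.
    Root H: left subtree has 0 nodes { }, right has 3 {F, W, Z}.
      Root F: left subtree has 0 nodes { }, right has 2 {W, Z}.
        Root W: left subtree has 0 nodes { }, right has 1 {Z}.

X M A K N C Z W F H V U P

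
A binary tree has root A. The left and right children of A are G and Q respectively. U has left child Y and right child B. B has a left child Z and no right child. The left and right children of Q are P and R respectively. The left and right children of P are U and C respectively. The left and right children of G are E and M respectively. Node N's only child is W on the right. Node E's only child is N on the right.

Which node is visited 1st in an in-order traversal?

E

In-order visits the left subtree, then the node, then the right subtree.
At A: go left to G.
  At G: go left to E.
    At E: no left child.
    Visit E.
    At E: go right to N.
      At N: no left child.
      Visit N.
      At N: go right to W.
        W is a leaf — visit W.
  Visit G.
  At G: go right to M.
    M is a leaf — visit M.
Visit A.
At A: go right to Q.
  At Q: go left to P.
    At P: go left to U.
      At U: go left to Y.
        Y is a leaf — visit Y.
      Visit U.
      At U: go right to B.
        At B: go left to Z.
          Z is a leaf — visit Z.
        Visit B.
        At B: no right child.
    Visit P.
    At P: go right to C.
      C is a leaf — visit C.
  Visit Q.
  At Q: go right to R.
    R is a leaf — visit R.
Full in-order sequence: E, N, W, G, M, A, Y, U, Z, B, P, C, Q, R.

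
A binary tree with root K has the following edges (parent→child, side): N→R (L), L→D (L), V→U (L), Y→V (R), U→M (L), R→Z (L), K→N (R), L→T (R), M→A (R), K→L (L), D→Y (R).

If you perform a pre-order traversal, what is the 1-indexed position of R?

Pre-order visits the node, then its left subtree, then its right subtree.
Visit K.
At K: go left to L.
  Visit L.
  At L: go left to D.
    Visit D.
    At D: no left child.
    At D: go right to Y.
      Visit Y.
      At Y: no left child.
      At Y: go right to V.
        Visit V.
        At V: go left to U.
          Visit U.
          At U: go left to M.
            Visit M.
            At M: no left child.
            At M: go right to A.
              A is a leaf — visit A.
          At U: no right child.
        At V: no right child.
  At L: go right to T.
    T is a leaf — visit T.
At K: go right to N.
  Visit N.
  At N: go left to R.
    Visit R.
    At R: go left to Z.
      Z is a leaf — visit Z.
    At R: no right child.
  At N: no right child.
Full pre-order sequence: K, L, D, Y, V, U, M, A, T, N, R, Z.

11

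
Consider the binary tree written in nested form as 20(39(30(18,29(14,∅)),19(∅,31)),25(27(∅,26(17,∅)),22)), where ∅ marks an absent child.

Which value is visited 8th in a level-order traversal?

Level-order visits nodes level by level from the root, left to right within each level.
Level 0: 20
Level 1: 39, 25
Level 2: 30, 19, 27, 22
Level 3: 18, 29, 31, 26
Level 4: 14, 17
Full level-order sequence: 20, 39, 25, 30, 19, 27, 22, 18, 29, 31, 26, 14, 17.

18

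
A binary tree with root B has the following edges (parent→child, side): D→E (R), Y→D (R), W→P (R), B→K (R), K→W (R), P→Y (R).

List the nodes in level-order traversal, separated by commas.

Level-order visits nodes level by level from the root, left to right within each level.
Level 0: B
Level 1: K
Level 2: W
Level 3: P
Level 4: Y
Level 5: D
Level 6: E

B, K, W, P, Y, D, E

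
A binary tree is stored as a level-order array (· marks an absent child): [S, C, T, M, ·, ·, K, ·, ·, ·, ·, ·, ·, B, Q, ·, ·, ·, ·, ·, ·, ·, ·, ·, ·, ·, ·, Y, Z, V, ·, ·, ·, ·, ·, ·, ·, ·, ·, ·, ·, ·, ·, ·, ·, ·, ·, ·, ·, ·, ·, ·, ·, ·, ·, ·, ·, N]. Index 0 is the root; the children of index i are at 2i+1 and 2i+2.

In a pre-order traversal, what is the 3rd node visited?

M

Pre-order visits the node, then its left subtree, then its right subtree.
Visit S.
At S: go left to C.
  Visit C.
  At C: go left to M.
    M is a leaf — visit M.
  At C: no right child.
At S: go right to T.
  Visit T.
  At T: no left child.
  At T: go right to K.
    Visit K.
    At K: go left to B.
      Visit B.
      At B: go left to Y.
        Y is a leaf — visit Y.
      At B: go right to Z.
        Visit Z.
        At Z: go left to N.
          N is a leaf — visit N.
        At Z: no right child.
    At K: go right to Q.
      Visit Q.
      At Q: go left to V.
        V is a leaf — visit V.
      At Q: no right child.
Full pre-order sequence: S, C, M, T, K, B, Y, Z, N, Q, V.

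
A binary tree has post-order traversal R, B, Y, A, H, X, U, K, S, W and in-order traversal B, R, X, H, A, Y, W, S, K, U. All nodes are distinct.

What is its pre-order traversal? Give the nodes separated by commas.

W, X, B, R, H, A, Y, S, K, U

The last element of post-order is the root; it splits in-order into left and right subtrees.
Root W: left subtree has 6 nodes {B, R, X, H, A, Y}, right has 3 {S, K, U}.
  Root X: left subtree has 2 nodes {B, R}, right has 3 {H, A, Y}.
    Root B: left subtree has 0 nodes { }, right has 1 {R}.
    Root H: left subtree has 0 nodes { }, right has 2 {A, Y}.
      Root A: left subtree has 0 nodes { }, right has 1 {Y}.
  Root S: left subtree has 0 nodes { }, right has 2 {K, U}.
    Root K: left subtree has 0 nodes { }, right has 1 {U}.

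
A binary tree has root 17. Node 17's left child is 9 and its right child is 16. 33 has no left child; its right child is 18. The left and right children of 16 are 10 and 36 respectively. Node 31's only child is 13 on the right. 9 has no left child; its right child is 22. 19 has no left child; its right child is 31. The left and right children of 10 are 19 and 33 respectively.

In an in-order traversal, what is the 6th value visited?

In-order visits the left subtree, then the node, then the right subtree.
At 17: go left to 9.
  At 9: no left child.
  Visit 9.
  At 9: go right to 22.
    22 is a leaf — visit 22.
Visit 17.
At 17: go right to 16.
  At 16: go left to 10.
    At 10: go left to 19.
      At 19: no left child.
      Visit 19.
      At 19: go right to 31.
        At 31: no left child.
        Visit 31.
        At 31: go right to 13.
          13 is a leaf — visit 13.
    Visit 10.
    At 10: go right to 33.
      At 33: no left child.
      Visit 33.
      At 33: go right to 18.
        18 is a leaf — visit 18.
  Visit 16.
  At 16: go right to 36.
    36 is a leaf — visit 36.
Full in-order sequence: 9, 22, 17, 19, 31, 13, 10, 33, 18, 16, 36.

13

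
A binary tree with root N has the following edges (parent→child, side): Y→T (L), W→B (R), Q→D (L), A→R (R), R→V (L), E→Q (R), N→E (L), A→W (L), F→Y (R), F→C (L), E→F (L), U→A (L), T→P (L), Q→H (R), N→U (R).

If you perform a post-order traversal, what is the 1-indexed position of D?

6

Post-order visits the left subtree, then the right subtree, then the node.
At N: go left to E.
  At E: go left to F.
    At F: go left to C.
      C is a leaf — visit C.
    At F: go right to Y.
      At Y: go left to T.
        At T: go left to P.
          P is a leaf — visit P.
        At T: no right child.
        Visit T.
      At Y: no right child.
      Visit Y.
    Visit F.
  At E: go right to Q.
    At Q: go left to D.
      D is a leaf — visit D.
    At Q: go right to H.
      H is a leaf — visit H.
    Visit Q.
  Visit E.
At N: go right to U.
  At U: go left to A.
    At A: go left to W.
      At W: no left child.
      At W: go right to B.
        B is a leaf — visit B.
      Visit W.
    At A: go right to R.
      At R: go left to V.
        V is a leaf — visit V.
      At R: no right child.
      Visit R.
    Visit A.
  At U: no right child.
  Visit U.
Visit N.
Full post-order sequence: C, P, T, Y, F, D, H, Q, E, B, W, V, R, A, U, N.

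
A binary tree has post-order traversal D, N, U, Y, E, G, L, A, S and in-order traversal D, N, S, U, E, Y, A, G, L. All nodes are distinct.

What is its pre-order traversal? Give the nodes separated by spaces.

The last element of post-order is the root; it splits in-order into left and right subtrees.
Root S: left subtree has 2 nodes {D, N}, right has 6 {U, E, Y, A, G, L}.
  Root N: left subtree has 1 node {D}, right has 0 { }.
  Root A: left subtree has 3 nodes {U, E, Y}, right has 2 {G, L}.
    Root E: left subtree has 1 node {U}, right has 1 {Y}.
    Root L: left subtree has 1 node {G}, right has 0 { }.

S N D A E U Y L G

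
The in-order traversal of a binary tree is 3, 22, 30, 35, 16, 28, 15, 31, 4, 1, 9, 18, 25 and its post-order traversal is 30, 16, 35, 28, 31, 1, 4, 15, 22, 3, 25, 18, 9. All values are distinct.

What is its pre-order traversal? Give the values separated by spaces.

9 3 22 15 28 35 30 16 4 31 1 18 25

The last element of post-order is the root; it splits in-order into left and right subtrees.
Root 9: left subtree has 10 nodes {3, 22, 30, 35, 16, 28, 15, 31, 4, 1}, right has 2 {18, 25}.
  Root 3: left subtree has 0 nodes { }, right has 9 {22, 30, 35, 16, 28, 15, 31, 4, 1}.
    Root 22: left subtree has 0 nodes { }, right has 8 {30, 35, 16, 28, 15, 31, 4, 1}.
      Root 15: left subtree has 4 nodes {30, 35, 16, 28}, right has 3 {31, 4, 1}.
        Root 28: left subtree has 3 nodes {30, 35, 16}, right has 0 { }.
          Root 35: left subtree has 1 node {30}, right has 1 {16}.
        Root 4: left subtree has 1 node {31}, right has 1 {1}.
  Root 18: left subtree has 0 nodes { }, right has 1 {25}.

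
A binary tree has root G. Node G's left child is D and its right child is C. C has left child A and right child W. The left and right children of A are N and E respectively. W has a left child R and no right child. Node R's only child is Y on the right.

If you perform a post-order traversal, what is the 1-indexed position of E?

3

Post-order visits the left subtree, then the right subtree, then the node.
At G: go left to D.
  D is a leaf — visit D.
At G: go right to C.
  At C: go left to A.
    At A: go left to N.
      N is a leaf — visit N.
    At A: go right to E.
      E is a leaf — visit E.
    Visit A.
  At C: go right to W.
    At W: go left to R.
      At R: no left child.
      At R: go right to Y.
        Y is a leaf — visit Y.
      Visit R.
    At W: no right child.
    Visit W.
  Visit C.
Visit G.
Full post-order sequence: D, N, E, A, Y, R, W, C, G.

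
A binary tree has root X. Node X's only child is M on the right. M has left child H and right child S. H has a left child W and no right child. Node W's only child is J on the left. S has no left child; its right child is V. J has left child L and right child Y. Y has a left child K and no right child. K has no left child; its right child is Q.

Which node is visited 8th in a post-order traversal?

V

Post-order visits the left subtree, then the right subtree, then the node.
At X: no left child.
At X: go right to M.
  At M: go left to H.
    At H: go left to W.
      At W: go left to J.
        At J: go left to L.
          L is a leaf — visit L.
        At J: go right to Y.
          At Y: go left to K.
            At K: no left child.
            At K: go right to Q.
              Q is a leaf — visit Q.
            Visit K.
          At Y: no right child.
          Visit Y.
        Visit J.
      At W: no right child.
      Visit W.
    At H: no right child.
    Visit H.
  At M: go right to S.
    At S: no left child.
    At S: go right to V.
      V is a leaf — visit V.
    Visit S.
  Visit M.
Visit X.
Full post-order sequence: L, Q, K, Y, J, W, H, V, S, M, X.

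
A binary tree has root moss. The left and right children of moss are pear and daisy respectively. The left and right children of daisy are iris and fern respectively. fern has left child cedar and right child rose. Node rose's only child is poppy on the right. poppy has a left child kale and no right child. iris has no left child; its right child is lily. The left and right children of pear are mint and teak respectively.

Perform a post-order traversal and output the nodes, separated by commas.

Post-order visits the left subtree, then the right subtree, then the node.
At moss: go left to pear.
  At pear: go left to mint.
    mint is a leaf — visit mint.
  At pear: go right to teak.
    teak is a leaf — visit teak.
  Visit pear.
At moss: go right to daisy.
  At daisy: go left to iris.
    At iris: no left child.
    At iris: go right to lily.
      lily is a leaf — visit lily.
    Visit iris.
  At daisy: go right to fern.
    At fern: go left to cedar.
      cedar is a leaf — visit cedar.
    At fern: go right to rose.
      At rose: no left child.
      At rose: go right to poppy.
        At poppy: go left to kale.
          kale is a leaf — visit kale.
        At poppy: no right child.
        Visit poppy.
      Visit rose.
    Visit fern.
  Visit daisy.
Visit moss.

mint, teak, pear, lily, iris, cedar, kale, poppy, rose, fern, daisy, moss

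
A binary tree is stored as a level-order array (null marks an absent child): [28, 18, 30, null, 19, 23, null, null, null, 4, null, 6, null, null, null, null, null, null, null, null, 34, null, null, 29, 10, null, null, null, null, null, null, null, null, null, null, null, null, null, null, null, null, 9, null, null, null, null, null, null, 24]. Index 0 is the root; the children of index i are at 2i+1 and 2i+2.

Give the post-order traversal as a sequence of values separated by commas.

9, 34, 4, 19, 18, 24, 29, 10, 6, 23, 30, 28

Post-order visits the left subtree, then the right subtree, then the node.
At 28: go left to 18.
  At 18: no left child.
  At 18: go right to 19.
    At 19: go left to 4.
      At 4: no left child.
      At 4: go right to 34.
        At 34: go left to 9.
          9 is a leaf — visit 9.
        At 34: no right child.
        Visit 34.
      Visit 4.
    At 19: no right child.
    Visit 19.
  Visit 18.
At 28: go right to 30.
  At 30: go left to 23.
    At 23: go left to 6.
      At 6: go left to 29.
        At 29: no left child.
        At 29: go right to 24.
          24 is a leaf — visit 24.
        Visit 29.
      At 6: go right to 10.
        10 is a leaf — visit 10.
      Visit 6.
    At 23: no right child.
    Visit 23.
  At 30: no right child.
  Visit 30.
Visit 28.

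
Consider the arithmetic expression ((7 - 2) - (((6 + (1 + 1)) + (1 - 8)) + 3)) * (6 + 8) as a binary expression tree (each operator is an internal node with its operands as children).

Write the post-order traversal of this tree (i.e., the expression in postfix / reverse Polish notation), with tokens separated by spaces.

7 2 - 6 1 1 + + 1 8 - + 3 + - 6 8 + *

Post-order on an expression tree gives postfix notation: for each operator, emit left operand, right operand, then the operator.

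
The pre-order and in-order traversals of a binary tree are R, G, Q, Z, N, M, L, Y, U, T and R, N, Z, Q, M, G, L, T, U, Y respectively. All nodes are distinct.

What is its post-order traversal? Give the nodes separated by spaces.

The first element of pre-order is the root; it splits in-order into left and right subtrees.
Root R: left subtree has 0 nodes { }, right has 9 {N, Z, Q, M, G, L, T, U, Y}.
  Root G: left subtree has 4 nodes {N, Z, Q, M}, right has 4 {L, T, U, Y}.
    Root Q: left subtree has 2 nodes {N, Z}, right has 1 {M}.
      Root Z: left subtree has 1 node {N}, right has 0 { }.
    Root L: left subtree has 0 nodes { }, right has 3 {T, U, Y}.
      Root Y: left subtree has 2 nodes {T, U}, right has 0 { }.
        Root U: left subtree has 1 node {T}, right has 0 { }.

N Z M Q T U Y L G R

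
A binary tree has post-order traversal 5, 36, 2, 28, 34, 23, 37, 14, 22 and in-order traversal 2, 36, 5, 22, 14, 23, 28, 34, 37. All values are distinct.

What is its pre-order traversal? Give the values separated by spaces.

22 2 36 5 14 37 23 34 28

The last element of post-order is the root; it splits in-order into left and right subtrees.
Root 22: left subtree has 3 nodes {2, 36, 5}, right has 5 {14, 23, 28, 34, 37}.
  Root 2: left subtree has 0 nodes { }, right has 2 {36, 5}.
    Root 36: left subtree has 0 nodes { }, right has 1 {5}.
  Root 14: left subtree has 0 nodes { }, right has 4 {23, 28, 34, 37}.
    Root 37: left subtree has 3 nodes {23, 28, 34}, right has 0 { }.
      Root 23: left subtree has 0 nodes { }, right has 2 {28, 34}.
        Root 34: left subtree has 1 node {28}, right has 0 { }.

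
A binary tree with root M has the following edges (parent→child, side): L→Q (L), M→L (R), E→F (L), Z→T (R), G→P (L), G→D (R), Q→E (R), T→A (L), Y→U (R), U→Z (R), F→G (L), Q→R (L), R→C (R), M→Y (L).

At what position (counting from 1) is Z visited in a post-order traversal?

Post-order visits the left subtree, then the right subtree, then the node.
At M: go left to Y.
  At Y: no left child.
  At Y: go right to U.
    At U: no left child.
    At U: go right to Z.
      At Z: no left child.
      At Z: go right to T.
        At T: go left to A.
          A is a leaf — visit A.
        At T: no right child.
        Visit T.
      Visit Z.
    Visit U.
  Visit Y.
At M: go right to L.
  At L: go left to Q.
    At Q: go left to R.
      At R: no left child.
      At R: go right to C.
        C is a leaf — visit C.
      Visit R.
    At Q: go right to E.
      At E: go left to F.
        At F: go left to G.
          At G: go left to P.
            P is a leaf — visit P.
          At G: go right to D.
            D is a leaf — visit D.
          Visit G.
        At F: no right child.
        Visit F.
      At E: no right child.
      Visit E.
    Visit Q.
  At L: no right child.
  Visit L.
Visit M.
Full post-order sequence: A, T, Z, U, Y, C, R, P, D, G, F, E, Q, L, M.

3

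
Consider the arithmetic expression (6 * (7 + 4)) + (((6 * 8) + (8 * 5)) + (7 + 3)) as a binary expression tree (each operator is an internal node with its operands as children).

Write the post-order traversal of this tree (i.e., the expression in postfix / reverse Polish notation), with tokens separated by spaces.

Post-order on an expression tree gives postfix notation: for each operator, emit left operand, right operand, then the operator.

6 7 4 + * 6 8 * 8 5 * + 7 3 + + +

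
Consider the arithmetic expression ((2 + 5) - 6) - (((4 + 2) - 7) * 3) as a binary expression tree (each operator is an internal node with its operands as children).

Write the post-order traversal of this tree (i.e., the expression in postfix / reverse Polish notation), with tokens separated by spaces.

2 5 + 6 - 4 2 + 7 - 3 * -

Post-order on an expression tree gives postfix notation: for each operator, emit left operand, right operand, then the operator.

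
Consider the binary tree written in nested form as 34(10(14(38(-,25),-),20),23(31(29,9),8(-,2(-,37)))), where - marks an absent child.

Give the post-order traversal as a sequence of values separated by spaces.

Post-order visits the left subtree, then the right subtree, then the node.
At 34: go left to 10.
  At 10: go left to 14.
    At 14: go left to 38.
      At 38: no left child.
      At 38: go right to 25.
        25 is a leaf — visit 25.
      Visit 38.
    At 14: no right child.
    Visit 14.
  At 10: go right to 20.
    20 is a leaf — visit 20.
  Visit 10.
At 34: go right to 23.
  At 23: go left to 31.
    At 31: go left to 29.
      29 is a leaf — visit 29.
    At 31: go right to 9.
      9 is a leaf — visit 9.
    Visit 31.
  At 23: go right to 8.
    At 8: no left child.
    At 8: go right to 2.
      At 2: no left child.
      At 2: go right to 37.
        37 is a leaf — visit 37.
      Visit 2.
    Visit 8.
  Visit 23.
Visit 34.

25 38 14 20 10 29 9 31 37 2 8 23 34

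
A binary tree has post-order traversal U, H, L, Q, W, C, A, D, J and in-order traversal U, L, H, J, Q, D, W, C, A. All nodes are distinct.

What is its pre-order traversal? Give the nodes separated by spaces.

J L U H D Q A C W

The last element of post-order is the root; it splits in-order into left and right subtrees.
Root J: left subtree has 3 nodes {U, L, H}, right has 5 {Q, D, W, C, A}.
  Root L: left subtree has 1 node {U}, right has 1 {H}.
  Root D: left subtree has 1 node {Q}, right has 3 {W, C, A}.
    Root A: left subtree has 2 nodes {W, C}, right has 0 { }.
      Root C: left subtree has 1 node {W}, right has 0 { }.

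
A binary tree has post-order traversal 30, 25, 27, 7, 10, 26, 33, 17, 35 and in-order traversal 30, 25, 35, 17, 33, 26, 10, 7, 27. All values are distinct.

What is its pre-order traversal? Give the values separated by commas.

The last element of post-order is the root; it splits in-order into left and right subtrees.
Root 35: left subtree has 2 nodes {30, 25}, right has 6 {17, 33, 26, 10, 7, 27}.
  Root 25: left subtree has 1 node {30}, right has 0 { }.
  Root 17: left subtree has 0 nodes { }, right has 5 {33, 26, 10, 7, 27}.
    Root 33: left subtree has 0 nodes { }, right has 4 {26, 10, 7, 27}.
      Root 26: left subtree has 0 nodes { }, right has 3 {10, 7, 27}.
        Root 10: left subtree has 0 nodes { }, right has 2 {7, 27}.
          Root 7: left subtree has 0 nodes { }, right has 1 {27}.

35, 25, 30, 17, 33, 26, 10, 7, 27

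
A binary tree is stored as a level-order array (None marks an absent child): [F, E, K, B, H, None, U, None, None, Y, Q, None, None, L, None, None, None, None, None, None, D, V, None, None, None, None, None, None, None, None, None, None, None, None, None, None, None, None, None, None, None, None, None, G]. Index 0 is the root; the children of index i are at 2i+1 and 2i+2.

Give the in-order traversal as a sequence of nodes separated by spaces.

In-order visits the left subtree, then the node, then the right subtree.
At F: go left to E.
  At E: go left to B.
    B is a leaf — visit B.
  Visit E.
  At E: go right to H.
    At H: go left to Y.
      At Y: no left child.
      Visit Y.
      At Y: go right to D.
        D is a leaf — visit D.
    Visit H.
    At H: go right to Q.
      At Q: go left to V.
        At V: go left to G.
          G is a leaf — visit G.
        Visit V.
        At V: no right child.
      Visit Q.
      At Q: no right child.
Visit F.
At F: go right to K.
  At K: no left child.
  Visit K.
  At K: go right to U.
    At U: go left to L.
      L is a leaf — visit L.
    Visit U.
    At U: no right child.

B E Y D H G V Q F K L U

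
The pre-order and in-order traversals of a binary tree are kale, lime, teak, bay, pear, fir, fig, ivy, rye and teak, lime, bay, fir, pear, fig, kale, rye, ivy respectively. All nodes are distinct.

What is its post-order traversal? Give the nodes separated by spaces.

The first element of pre-order is the root; it splits in-order into left and right subtrees.
Root kale: left subtree has 6 nodes {teak, lime, bay, fir, pear, fig}, right has 2 {rye, ivy}.
  Root lime: left subtree has 1 node {teak}, right has 4 {bay, fir, pear, fig}.
    Root bay: left subtree has 0 nodes { }, right has 3 {fir, pear, fig}.
      Root pear: left subtree has 1 node {fir}, right has 1 {fig}.
  Root ivy: left subtree has 1 node {rye}, right has 0 { }.

teak fir fig pear bay lime rye ivy kale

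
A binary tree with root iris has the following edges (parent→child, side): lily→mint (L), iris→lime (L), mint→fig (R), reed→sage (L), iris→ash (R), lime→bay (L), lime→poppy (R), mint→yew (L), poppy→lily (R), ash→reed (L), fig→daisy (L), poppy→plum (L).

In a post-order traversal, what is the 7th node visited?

Post-order visits the left subtree, then the right subtree, then the node.
At iris: go left to lime.
  At lime: go left to bay.
    bay is a leaf — visit bay.
  At lime: go right to poppy.
    At poppy: go left to plum.
      plum is a leaf — visit plum.
    At poppy: go right to lily.
      At lily: go left to mint.
        At mint: go left to yew.
          yew is a leaf — visit yew.
        At mint: go right to fig.
          At fig: go left to daisy.
            daisy is a leaf — visit daisy.
          At fig: no right child.
          Visit fig.
        Visit mint.
      At lily: no right child.
      Visit lily.
    Visit poppy.
  Visit lime.
At iris: go right to ash.
  At ash: go left to reed.
    At reed: go left to sage.
      sage is a leaf — visit sage.
    At reed: no right child.
    Visit reed.
  At ash: no right child.
  Visit ash.
Visit iris.
Full post-order sequence: bay, plum, yew, daisy, fig, mint, lily, poppy, lime, sage, reed, ash, iris.

lily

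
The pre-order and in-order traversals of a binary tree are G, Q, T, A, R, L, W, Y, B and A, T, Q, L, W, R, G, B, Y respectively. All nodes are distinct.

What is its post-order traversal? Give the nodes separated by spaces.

A T W L R Q B Y G

The first element of pre-order is the root; it splits in-order into left and right subtrees.
Root G: left subtree has 6 nodes {A, T, Q, L, W, R}, right has 2 {B, Y}.
  Root Q: left subtree has 2 nodes {A, T}, right has 3 {L, W, R}.
    Root T: left subtree has 1 node {A}, right has 0 { }.
    Root R: left subtree has 2 nodes {L, W}, right has 0 { }.
      Root L: left subtree has 0 nodes { }, right has 1 {W}.
  Root Y: left subtree has 1 node {B}, right has 0 { }.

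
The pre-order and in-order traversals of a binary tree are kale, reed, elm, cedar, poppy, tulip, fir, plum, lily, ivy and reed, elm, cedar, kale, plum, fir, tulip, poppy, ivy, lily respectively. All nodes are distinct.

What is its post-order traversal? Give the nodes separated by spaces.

The first element of pre-order is the root; it splits in-order into left and right subtrees.
Root kale: left subtree has 3 nodes {reed, elm, cedar}, right has 6 {plum, fir, tulip, poppy, ivy, lily}.
  Root reed: left subtree has 0 nodes { }, right has 2 {elm, cedar}.
    Root elm: left subtree has 0 nodes { }, right has 1 {cedar}.
  Root poppy: left subtree has 3 nodes {plum, fir, tulip}, right has 2 {ivy, lily}.
    Root tulip: left subtree has 2 nodes {plum, fir}, right has 0 { }.
      Root fir: left subtree has 1 node {plum}, right has 0 { }.
    Root lily: left subtree has 1 node {ivy}, right has 0 { }.

cedar elm reed plum fir tulip ivy lily poppy kale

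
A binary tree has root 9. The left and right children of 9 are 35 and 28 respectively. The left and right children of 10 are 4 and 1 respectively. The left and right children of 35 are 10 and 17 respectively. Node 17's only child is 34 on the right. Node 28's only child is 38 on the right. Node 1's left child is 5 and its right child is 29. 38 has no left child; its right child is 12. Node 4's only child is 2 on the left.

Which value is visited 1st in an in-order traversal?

In-order visits the left subtree, then the node, then the right subtree.
At 9: go left to 35.
  At 35: go left to 10.
    At 10: go left to 4.
      At 4: go left to 2.
        2 is a leaf — visit 2.
      Visit 4.
      At 4: no right child.
    Visit 10.
    At 10: go right to 1.
      At 1: go left to 5.
        5 is a leaf — visit 5.
      Visit 1.
      At 1: go right to 29.
        29 is a leaf — visit 29.
  Visit 35.
  At 35: go right to 17.
    At 17: no left child.
    Visit 17.
    At 17: go right to 34.
      34 is a leaf — visit 34.
Visit 9.
At 9: go right to 28.
  At 28: no left child.
  Visit 28.
  At 28: go right to 38.
    At 38: no left child.
    Visit 38.
    At 38: go right to 12.
      12 is a leaf — visit 12.
Full in-order sequence: 2, 4, 10, 5, 1, 29, 35, 17, 34, 9, 28, 38, 12.

2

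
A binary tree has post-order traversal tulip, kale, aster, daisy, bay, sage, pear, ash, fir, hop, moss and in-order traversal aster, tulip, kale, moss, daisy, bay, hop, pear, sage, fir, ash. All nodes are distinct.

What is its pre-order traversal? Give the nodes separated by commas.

The last element of post-order is the root; it splits in-order into left and right subtrees.
Root moss: left subtree has 3 nodes {aster, tulip, kale}, right has 7 {daisy, bay, hop, pear, sage, fir, ash}.
  Root aster: left subtree has 0 nodes { }, right has 2 {tulip, kale}.
    Root kale: left subtree has 1 node {tulip}, right has 0 { }.
  Root hop: left subtree has 2 nodes {daisy, bay}, right has 4 {pear, sage, fir, ash}.
    Root bay: left subtree has 1 node {daisy}, right has 0 { }.
    Root fir: left subtree has 2 nodes {pear, sage}, right has 1 {ash}.
      Root pear: left subtree has 0 nodes { }, right has 1 {sage}.

moss, aster, kale, tulip, hop, bay, daisy, fir, pear, sage, ash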